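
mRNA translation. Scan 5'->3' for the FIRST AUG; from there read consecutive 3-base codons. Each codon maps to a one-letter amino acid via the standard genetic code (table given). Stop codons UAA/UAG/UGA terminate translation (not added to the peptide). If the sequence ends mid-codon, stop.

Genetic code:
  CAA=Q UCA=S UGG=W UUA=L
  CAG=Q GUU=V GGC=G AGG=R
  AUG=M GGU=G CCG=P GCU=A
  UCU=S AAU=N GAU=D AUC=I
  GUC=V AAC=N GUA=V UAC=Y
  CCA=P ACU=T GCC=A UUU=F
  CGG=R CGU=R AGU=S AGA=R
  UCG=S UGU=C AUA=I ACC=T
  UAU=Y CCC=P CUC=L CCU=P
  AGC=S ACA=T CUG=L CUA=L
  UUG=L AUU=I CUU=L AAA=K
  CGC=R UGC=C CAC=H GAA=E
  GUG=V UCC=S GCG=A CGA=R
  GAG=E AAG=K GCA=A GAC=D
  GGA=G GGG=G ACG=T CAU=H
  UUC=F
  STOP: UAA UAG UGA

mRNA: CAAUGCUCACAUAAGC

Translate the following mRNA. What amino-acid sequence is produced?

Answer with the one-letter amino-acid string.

start AUG at pos 2
pos 2: AUG -> M; peptide=M
pos 5: CUC -> L; peptide=ML
pos 8: ACA -> T; peptide=MLT
pos 11: UAA -> STOP

Answer: MLT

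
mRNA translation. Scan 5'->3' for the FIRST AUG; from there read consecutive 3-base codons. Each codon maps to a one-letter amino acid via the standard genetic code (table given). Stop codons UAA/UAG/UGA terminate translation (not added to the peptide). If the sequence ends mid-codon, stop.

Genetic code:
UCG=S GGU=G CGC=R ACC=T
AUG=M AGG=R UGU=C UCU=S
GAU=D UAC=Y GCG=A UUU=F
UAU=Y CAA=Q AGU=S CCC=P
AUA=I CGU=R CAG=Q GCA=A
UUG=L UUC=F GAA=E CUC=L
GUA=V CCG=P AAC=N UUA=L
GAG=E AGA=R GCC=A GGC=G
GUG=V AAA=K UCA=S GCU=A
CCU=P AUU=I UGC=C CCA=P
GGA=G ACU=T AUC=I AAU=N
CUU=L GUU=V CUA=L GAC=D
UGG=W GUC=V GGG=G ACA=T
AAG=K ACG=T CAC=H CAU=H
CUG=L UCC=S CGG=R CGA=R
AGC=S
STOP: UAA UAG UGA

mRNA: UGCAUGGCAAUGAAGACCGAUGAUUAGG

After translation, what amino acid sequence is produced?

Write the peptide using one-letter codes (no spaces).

Answer: MAMKTDD

Derivation:
start AUG at pos 3
pos 3: AUG -> M; peptide=M
pos 6: GCA -> A; peptide=MA
pos 9: AUG -> M; peptide=MAM
pos 12: AAG -> K; peptide=MAMK
pos 15: ACC -> T; peptide=MAMKT
pos 18: GAU -> D; peptide=MAMKTD
pos 21: GAU -> D; peptide=MAMKTDD
pos 24: UAG -> STOP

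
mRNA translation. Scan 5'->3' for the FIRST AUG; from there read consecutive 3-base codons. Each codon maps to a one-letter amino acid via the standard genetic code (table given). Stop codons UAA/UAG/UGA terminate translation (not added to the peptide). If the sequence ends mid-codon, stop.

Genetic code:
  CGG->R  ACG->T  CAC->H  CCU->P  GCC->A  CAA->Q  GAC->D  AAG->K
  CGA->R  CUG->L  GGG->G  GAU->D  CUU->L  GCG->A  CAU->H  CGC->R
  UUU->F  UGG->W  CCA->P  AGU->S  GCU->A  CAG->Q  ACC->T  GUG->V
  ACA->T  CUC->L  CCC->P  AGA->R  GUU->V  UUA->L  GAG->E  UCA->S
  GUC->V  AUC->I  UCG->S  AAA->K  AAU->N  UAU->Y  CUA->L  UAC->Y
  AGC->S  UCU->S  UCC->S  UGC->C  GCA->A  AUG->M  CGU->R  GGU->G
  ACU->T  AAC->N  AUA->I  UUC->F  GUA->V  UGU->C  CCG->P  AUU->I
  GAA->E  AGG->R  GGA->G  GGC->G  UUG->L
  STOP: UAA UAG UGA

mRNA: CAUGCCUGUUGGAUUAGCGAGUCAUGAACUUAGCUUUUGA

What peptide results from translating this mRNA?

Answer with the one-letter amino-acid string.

start AUG at pos 1
pos 1: AUG -> M; peptide=M
pos 4: CCU -> P; peptide=MP
pos 7: GUU -> V; peptide=MPV
pos 10: GGA -> G; peptide=MPVG
pos 13: UUA -> L; peptide=MPVGL
pos 16: GCG -> A; peptide=MPVGLA
pos 19: AGU -> S; peptide=MPVGLAS
pos 22: CAU -> H; peptide=MPVGLASH
pos 25: GAA -> E; peptide=MPVGLASHE
pos 28: CUU -> L; peptide=MPVGLASHEL
pos 31: AGC -> S; peptide=MPVGLASHELS
pos 34: UUU -> F; peptide=MPVGLASHELSF
pos 37: UGA -> STOP

Answer: MPVGLASHELSF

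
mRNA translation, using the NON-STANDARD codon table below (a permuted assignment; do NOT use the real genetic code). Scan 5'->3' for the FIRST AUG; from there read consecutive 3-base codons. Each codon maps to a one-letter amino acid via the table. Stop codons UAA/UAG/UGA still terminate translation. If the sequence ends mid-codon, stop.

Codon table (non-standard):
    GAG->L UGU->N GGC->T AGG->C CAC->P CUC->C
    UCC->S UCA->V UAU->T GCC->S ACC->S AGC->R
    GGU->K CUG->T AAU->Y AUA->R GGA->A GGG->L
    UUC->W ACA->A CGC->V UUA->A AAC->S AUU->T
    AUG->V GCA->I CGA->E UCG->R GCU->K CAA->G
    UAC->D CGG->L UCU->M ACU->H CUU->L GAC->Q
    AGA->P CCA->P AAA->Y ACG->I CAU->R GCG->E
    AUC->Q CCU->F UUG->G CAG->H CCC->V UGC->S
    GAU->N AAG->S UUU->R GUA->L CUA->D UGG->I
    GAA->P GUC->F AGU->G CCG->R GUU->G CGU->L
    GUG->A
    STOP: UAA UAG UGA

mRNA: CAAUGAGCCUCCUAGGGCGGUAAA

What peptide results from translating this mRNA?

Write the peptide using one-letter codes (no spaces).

Answer: VRCDLL

Derivation:
start AUG at pos 2
pos 2: AUG -> V; peptide=V
pos 5: AGC -> R; peptide=VR
pos 8: CUC -> C; peptide=VRC
pos 11: CUA -> D; peptide=VRCD
pos 14: GGG -> L; peptide=VRCDL
pos 17: CGG -> L; peptide=VRCDLL
pos 20: UAA -> STOP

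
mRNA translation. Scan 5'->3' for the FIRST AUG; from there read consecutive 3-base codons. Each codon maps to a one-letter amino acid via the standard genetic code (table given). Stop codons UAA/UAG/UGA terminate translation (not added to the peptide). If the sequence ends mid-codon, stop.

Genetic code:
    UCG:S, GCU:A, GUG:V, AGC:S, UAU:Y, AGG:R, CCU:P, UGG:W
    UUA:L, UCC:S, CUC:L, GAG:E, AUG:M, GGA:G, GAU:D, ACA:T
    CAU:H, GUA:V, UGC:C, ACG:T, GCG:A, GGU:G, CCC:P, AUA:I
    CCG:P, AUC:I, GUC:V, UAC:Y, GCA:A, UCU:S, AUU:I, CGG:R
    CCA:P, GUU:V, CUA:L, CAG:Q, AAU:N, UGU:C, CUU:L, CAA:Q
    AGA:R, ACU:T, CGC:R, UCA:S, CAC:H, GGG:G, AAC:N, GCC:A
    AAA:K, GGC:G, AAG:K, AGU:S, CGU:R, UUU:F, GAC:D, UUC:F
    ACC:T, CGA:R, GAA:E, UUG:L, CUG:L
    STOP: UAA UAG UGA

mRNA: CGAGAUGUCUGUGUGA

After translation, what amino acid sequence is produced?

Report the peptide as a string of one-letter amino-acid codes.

Answer: MSV

Derivation:
start AUG at pos 4
pos 4: AUG -> M; peptide=M
pos 7: UCU -> S; peptide=MS
pos 10: GUG -> V; peptide=MSV
pos 13: UGA -> STOP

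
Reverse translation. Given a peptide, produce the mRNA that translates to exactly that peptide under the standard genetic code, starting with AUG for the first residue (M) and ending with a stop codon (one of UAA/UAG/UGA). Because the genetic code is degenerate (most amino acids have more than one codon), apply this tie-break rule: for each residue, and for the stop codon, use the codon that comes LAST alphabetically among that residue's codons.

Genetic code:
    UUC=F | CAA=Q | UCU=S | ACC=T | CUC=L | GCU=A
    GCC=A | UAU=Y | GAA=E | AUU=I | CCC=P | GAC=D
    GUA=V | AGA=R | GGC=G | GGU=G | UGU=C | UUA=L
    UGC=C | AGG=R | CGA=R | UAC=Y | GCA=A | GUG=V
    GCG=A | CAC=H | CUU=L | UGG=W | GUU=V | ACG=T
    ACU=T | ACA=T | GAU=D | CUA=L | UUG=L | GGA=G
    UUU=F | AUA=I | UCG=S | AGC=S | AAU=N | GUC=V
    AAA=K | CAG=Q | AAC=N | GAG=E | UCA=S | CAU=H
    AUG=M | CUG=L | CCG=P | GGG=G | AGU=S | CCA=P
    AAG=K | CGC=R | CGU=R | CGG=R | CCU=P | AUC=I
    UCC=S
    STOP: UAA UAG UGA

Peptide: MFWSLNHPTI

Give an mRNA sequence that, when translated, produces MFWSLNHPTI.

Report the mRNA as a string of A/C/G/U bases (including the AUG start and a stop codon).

residue 1: M -> AUG (start codon)
residue 2: F codons sorted = UUC,UUU -> pick last = UUU
residue 3: W -> UGG (only codon)
residue 4: S codons sorted = AGC,AGU,UCA,UCC,UCG,UCU -> pick last = UCU
residue 5: L codons sorted = CUA,CUC,CUG,CUU,UUA,UUG -> pick last = UUG
residue 6: N codons sorted = AAC,AAU -> pick last = AAU
residue 7: H codons sorted = CAC,CAU -> pick last = CAU
residue 8: P codons sorted = CCA,CCC,CCG,CCU -> pick last = CCU
residue 9: T codons sorted = ACA,ACC,ACG,ACU -> pick last = ACU
residue 10: I codons sorted = AUA,AUC,AUU -> pick last = AUU
terminator: stop codons sorted = UAA,UAG,UGA -> pick last = UGA

Answer: mRNA: AUGUUUUGGUCUUUGAAUCAUCCUACUAUUUGA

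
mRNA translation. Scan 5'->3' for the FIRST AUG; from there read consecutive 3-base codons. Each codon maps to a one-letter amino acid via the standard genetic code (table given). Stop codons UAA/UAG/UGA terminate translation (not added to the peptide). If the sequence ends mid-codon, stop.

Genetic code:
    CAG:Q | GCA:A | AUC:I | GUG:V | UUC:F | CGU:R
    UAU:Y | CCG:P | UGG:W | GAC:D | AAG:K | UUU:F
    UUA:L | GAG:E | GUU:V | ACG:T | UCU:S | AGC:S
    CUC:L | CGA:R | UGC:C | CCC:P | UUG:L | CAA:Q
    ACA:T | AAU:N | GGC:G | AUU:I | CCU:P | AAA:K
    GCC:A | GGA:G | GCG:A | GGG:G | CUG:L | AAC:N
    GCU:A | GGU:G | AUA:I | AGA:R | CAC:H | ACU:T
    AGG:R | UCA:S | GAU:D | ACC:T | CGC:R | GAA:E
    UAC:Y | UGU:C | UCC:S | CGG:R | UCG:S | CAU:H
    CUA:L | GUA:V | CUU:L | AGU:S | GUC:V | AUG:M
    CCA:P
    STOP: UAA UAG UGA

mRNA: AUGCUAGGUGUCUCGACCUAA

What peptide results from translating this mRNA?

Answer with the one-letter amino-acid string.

start AUG at pos 0
pos 0: AUG -> M; peptide=M
pos 3: CUA -> L; peptide=ML
pos 6: GGU -> G; peptide=MLG
pos 9: GUC -> V; peptide=MLGV
pos 12: UCG -> S; peptide=MLGVS
pos 15: ACC -> T; peptide=MLGVST
pos 18: UAA -> STOP

Answer: MLGVST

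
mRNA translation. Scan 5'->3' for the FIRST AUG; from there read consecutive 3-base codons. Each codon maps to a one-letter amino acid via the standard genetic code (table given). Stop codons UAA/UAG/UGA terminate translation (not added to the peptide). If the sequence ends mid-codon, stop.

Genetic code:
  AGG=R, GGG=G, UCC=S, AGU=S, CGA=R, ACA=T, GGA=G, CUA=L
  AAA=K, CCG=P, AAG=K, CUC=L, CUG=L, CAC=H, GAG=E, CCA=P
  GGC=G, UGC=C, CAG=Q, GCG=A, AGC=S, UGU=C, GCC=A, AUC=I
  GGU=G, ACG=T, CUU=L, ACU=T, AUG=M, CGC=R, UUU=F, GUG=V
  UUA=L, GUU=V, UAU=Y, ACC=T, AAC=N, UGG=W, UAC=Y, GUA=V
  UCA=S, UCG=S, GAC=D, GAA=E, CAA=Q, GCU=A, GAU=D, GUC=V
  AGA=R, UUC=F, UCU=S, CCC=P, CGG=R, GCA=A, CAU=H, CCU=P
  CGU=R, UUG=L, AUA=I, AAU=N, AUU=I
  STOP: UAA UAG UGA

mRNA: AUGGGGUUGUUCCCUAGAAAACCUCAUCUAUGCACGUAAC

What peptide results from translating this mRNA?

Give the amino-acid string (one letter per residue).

start AUG at pos 0
pos 0: AUG -> M; peptide=M
pos 3: GGG -> G; peptide=MG
pos 6: UUG -> L; peptide=MGL
pos 9: UUC -> F; peptide=MGLF
pos 12: CCU -> P; peptide=MGLFP
pos 15: AGA -> R; peptide=MGLFPR
pos 18: AAA -> K; peptide=MGLFPRK
pos 21: CCU -> P; peptide=MGLFPRKP
pos 24: CAU -> H; peptide=MGLFPRKPH
pos 27: CUA -> L; peptide=MGLFPRKPHL
pos 30: UGC -> C; peptide=MGLFPRKPHLC
pos 33: ACG -> T; peptide=MGLFPRKPHLCT
pos 36: UAA -> STOP

Answer: MGLFPRKPHLCT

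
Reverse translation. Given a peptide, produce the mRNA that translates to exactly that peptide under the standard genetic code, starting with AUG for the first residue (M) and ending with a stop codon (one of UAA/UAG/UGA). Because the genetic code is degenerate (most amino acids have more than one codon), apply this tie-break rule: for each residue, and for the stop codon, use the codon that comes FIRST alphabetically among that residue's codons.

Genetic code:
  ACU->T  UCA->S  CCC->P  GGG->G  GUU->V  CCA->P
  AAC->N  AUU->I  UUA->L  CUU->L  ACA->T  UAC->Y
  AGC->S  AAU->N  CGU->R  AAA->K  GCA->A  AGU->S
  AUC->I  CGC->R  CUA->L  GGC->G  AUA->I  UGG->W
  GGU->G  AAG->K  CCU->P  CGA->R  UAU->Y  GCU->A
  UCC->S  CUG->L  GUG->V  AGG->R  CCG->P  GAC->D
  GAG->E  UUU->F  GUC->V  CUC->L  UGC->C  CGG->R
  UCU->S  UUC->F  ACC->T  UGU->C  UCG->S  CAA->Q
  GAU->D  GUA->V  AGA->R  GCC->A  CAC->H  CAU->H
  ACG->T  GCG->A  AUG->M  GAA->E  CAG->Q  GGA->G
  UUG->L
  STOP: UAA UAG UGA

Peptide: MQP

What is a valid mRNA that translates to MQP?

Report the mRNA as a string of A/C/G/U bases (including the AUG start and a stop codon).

residue 1: M -> AUG (start codon)
residue 2: Q codons sorted = CAA,CAG -> pick first = CAA
residue 3: P codons sorted = CCA,CCC,CCG,CCU -> pick first = CCA
terminator: stop codons sorted = UAA,UAG,UGA -> pick first = UAA

Answer: mRNA: AUGCAACCAUAA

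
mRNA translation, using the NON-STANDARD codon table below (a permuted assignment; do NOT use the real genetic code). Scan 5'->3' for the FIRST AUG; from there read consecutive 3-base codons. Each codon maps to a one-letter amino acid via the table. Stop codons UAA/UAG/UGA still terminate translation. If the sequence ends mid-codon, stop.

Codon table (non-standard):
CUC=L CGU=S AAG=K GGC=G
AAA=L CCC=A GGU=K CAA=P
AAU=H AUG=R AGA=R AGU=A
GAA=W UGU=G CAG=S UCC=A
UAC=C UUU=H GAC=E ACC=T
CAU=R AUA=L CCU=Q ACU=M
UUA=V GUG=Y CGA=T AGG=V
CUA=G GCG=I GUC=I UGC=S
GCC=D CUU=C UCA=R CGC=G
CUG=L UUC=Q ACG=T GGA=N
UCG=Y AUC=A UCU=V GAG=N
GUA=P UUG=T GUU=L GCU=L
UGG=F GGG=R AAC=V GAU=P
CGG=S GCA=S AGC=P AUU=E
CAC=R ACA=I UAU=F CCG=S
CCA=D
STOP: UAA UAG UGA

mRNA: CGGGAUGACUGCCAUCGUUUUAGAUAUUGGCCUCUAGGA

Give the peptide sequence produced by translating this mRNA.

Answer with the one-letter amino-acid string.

Answer: RMDALVPEGL

Derivation:
start AUG at pos 4
pos 4: AUG -> R; peptide=R
pos 7: ACU -> M; peptide=RM
pos 10: GCC -> D; peptide=RMD
pos 13: AUC -> A; peptide=RMDA
pos 16: GUU -> L; peptide=RMDAL
pos 19: UUA -> V; peptide=RMDALV
pos 22: GAU -> P; peptide=RMDALVP
pos 25: AUU -> E; peptide=RMDALVPE
pos 28: GGC -> G; peptide=RMDALVPEG
pos 31: CUC -> L; peptide=RMDALVPEGL
pos 34: UAG -> STOP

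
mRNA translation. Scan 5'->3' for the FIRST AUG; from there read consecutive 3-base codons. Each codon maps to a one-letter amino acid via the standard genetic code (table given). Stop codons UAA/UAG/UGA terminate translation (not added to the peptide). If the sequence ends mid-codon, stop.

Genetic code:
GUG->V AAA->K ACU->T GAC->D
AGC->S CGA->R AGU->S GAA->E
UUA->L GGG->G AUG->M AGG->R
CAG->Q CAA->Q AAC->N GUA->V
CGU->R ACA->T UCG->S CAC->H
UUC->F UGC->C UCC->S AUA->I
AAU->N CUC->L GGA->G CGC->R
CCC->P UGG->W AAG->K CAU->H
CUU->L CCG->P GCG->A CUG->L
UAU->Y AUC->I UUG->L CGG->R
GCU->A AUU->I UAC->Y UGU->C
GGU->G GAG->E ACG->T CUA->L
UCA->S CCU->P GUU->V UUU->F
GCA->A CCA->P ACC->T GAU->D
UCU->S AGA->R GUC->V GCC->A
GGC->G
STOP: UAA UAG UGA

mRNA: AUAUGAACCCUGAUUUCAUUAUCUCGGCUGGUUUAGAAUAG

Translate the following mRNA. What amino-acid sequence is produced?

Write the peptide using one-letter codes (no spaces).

Answer: MNPDFIISAGLE

Derivation:
start AUG at pos 2
pos 2: AUG -> M; peptide=M
pos 5: AAC -> N; peptide=MN
pos 8: CCU -> P; peptide=MNP
pos 11: GAU -> D; peptide=MNPD
pos 14: UUC -> F; peptide=MNPDF
pos 17: AUU -> I; peptide=MNPDFI
pos 20: AUC -> I; peptide=MNPDFII
pos 23: UCG -> S; peptide=MNPDFIIS
pos 26: GCU -> A; peptide=MNPDFIISA
pos 29: GGU -> G; peptide=MNPDFIISAG
pos 32: UUA -> L; peptide=MNPDFIISAGL
pos 35: GAA -> E; peptide=MNPDFIISAGLE
pos 38: UAG -> STOP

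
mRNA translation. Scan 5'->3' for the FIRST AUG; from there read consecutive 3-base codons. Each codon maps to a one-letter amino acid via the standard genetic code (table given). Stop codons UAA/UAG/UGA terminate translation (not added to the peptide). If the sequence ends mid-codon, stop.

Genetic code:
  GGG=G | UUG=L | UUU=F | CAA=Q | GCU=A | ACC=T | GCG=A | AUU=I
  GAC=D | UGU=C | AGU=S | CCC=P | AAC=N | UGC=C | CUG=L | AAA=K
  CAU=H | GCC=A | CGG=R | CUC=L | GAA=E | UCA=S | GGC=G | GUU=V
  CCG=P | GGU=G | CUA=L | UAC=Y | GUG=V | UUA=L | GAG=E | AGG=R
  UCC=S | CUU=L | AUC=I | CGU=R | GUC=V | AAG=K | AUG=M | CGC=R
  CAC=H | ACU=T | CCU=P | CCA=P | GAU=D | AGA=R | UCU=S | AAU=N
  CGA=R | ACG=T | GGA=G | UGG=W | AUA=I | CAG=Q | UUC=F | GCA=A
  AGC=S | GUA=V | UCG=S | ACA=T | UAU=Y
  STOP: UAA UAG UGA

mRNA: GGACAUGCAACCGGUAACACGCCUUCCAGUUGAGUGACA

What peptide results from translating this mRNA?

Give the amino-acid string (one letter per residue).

start AUG at pos 4
pos 4: AUG -> M; peptide=M
pos 7: CAA -> Q; peptide=MQ
pos 10: CCG -> P; peptide=MQP
pos 13: GUA -> V; peptide=MQPV
pos 16: ACA -> T; peptide=MQPVT
pos 19: CGC -> R; peptide=MQPVTR
pos 22: CUU -> L; peptide=MQPVTRL
pos 25: CCA -> P; peptide=MQPVTRLP
pos 28: GUU -> V; peptide=MQPVTRLPV
pos 31: GAG -> E; peptide=MQPVTRLPVE
pos 34: UGA -> STOP

Answer: MQPVTRLPVE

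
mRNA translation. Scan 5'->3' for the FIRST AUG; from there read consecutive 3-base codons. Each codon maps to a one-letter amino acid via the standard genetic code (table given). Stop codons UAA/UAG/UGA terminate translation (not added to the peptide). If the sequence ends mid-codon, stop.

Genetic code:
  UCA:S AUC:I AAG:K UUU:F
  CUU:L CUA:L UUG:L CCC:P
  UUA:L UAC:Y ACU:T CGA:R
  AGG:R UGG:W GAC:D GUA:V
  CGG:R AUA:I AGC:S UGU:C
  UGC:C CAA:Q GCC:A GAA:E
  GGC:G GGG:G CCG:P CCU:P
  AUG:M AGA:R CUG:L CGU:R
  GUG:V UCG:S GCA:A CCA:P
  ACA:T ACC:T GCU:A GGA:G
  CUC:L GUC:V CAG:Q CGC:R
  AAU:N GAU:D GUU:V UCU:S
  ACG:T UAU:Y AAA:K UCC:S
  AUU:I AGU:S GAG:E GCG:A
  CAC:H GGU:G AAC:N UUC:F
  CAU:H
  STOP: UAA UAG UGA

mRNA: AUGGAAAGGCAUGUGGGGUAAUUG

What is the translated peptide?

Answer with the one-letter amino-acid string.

start AUG at pos 0
pos 0: AUG -> M; peptide=M
pos 3: GAA -> E; peptide=ME
pos 6: AGG -> R; peptide=MER
pos 9: CAU -> H; peptide=MERH
pos 12: GUG -> V; peptide=MERHV
pos 15: GGG -> G; peptide=MERHVG
pos 18: UAA -> STOP

Answer: MERHVG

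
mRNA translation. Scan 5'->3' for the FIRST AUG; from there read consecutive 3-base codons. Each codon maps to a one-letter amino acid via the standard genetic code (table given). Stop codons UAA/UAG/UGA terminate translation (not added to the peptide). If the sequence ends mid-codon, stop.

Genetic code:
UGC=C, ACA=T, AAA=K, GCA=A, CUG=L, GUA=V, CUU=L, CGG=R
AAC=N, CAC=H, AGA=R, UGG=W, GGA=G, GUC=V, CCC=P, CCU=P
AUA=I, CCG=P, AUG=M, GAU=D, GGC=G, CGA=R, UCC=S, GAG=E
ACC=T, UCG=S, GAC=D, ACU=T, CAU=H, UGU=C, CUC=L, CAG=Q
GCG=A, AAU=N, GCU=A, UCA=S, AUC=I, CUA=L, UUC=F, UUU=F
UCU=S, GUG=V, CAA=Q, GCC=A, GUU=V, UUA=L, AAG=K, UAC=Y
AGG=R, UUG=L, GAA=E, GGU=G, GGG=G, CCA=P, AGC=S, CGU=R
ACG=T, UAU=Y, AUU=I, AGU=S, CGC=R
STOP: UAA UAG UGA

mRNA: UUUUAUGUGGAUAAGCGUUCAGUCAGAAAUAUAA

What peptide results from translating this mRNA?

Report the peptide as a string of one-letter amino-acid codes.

start AUG at pos 4
pos 4: AUG -> M; peptide=M
pos 7: UGG -> W; peptide=MW
pos 10: AUA -> I; peptide=MWI
pos 13: AGC -> S; peptide=MWIS
pos 16: GUU -> V; peptide=MWISV
pos 19: CAG -> Q; peptide=MWISVQ
pos 22: UCA -> S; peptide=MWISVQS
pos 25: GAA -> E; peptide=MWISVQSE
pos 28: AUA -> I; peptide=MWISVQSEI
pos 31: UAA -> STOP

Answer: MWISVQSEI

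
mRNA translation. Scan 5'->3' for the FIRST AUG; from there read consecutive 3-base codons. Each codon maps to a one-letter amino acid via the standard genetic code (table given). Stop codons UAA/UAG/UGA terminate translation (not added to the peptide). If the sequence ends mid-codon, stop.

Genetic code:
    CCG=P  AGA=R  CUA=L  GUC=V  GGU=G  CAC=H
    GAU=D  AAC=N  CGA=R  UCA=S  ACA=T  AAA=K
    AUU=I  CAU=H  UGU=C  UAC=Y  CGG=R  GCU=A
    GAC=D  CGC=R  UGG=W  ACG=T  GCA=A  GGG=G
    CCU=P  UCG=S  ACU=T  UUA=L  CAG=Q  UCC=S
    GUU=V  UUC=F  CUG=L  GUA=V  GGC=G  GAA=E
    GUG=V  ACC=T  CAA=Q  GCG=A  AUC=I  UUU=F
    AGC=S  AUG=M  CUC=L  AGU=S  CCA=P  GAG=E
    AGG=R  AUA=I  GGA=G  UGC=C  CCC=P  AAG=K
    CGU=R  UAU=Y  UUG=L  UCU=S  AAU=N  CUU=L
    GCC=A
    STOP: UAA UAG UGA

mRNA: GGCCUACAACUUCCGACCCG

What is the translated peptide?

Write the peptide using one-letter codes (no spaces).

Answer: (empty: no AUG start codon)

Derivation:
no AUG start codon found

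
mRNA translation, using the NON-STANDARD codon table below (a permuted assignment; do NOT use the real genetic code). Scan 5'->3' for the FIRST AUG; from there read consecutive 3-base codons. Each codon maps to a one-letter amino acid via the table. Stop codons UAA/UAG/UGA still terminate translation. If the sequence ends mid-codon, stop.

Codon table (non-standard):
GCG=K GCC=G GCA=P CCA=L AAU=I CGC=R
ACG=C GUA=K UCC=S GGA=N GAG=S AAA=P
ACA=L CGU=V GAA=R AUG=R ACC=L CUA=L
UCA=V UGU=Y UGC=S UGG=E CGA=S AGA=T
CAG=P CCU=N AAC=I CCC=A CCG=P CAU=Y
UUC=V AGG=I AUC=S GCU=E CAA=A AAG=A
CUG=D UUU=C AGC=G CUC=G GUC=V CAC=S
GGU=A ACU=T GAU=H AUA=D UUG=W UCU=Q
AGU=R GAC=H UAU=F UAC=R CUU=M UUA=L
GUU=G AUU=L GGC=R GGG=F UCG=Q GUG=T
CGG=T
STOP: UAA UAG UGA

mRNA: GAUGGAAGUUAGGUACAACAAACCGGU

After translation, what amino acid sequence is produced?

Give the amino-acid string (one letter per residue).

start AUG at pos 1
pos 1: AUG -> R; peptide=R
pos 4: GAA -> R; peptide=RR
pos 7: GUU -> G; peptide=RRG
pos 10: AGG -> I; peptide=RRGI
pos 13: UAC -> R; peptide=RRGIR
pos 16: AAC -> I; peptide=RRGIRI
pos 19: AAA -> P; peptide=RRGIRIP
pos 22: CCG -> P; peptide=RRGIRIPP
pos 25: only 2 nt remain (<3), stop (end of mRNA)

Answer: RRGIRIPP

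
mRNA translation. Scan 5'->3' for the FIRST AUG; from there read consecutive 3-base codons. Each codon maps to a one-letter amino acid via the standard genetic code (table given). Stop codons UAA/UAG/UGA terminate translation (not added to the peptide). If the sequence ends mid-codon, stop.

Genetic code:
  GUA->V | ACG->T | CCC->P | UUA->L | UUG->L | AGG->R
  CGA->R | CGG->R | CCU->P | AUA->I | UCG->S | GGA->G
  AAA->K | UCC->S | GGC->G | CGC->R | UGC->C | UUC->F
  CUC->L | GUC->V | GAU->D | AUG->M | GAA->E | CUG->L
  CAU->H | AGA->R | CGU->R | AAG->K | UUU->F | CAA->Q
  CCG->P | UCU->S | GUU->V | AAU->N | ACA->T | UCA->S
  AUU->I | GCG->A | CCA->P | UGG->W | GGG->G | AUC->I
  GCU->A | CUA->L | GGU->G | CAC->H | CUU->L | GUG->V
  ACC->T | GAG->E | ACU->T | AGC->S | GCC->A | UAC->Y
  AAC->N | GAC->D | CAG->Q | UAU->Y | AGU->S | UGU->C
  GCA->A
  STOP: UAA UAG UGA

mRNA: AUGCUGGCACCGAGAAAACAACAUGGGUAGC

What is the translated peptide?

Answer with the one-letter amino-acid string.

start AUG at pos 0
pos 0: AUG -> M; peptide=M
pos 3: CUG -> L; peptide=ML
pos 6: GCA -> A; peptide=MLA
pos 9: CCG -> P; peptide=MLAP
pos 12: AGA -> R; peptide=MLAPR
pos 15: AAA -> K; peptide=MLAPRK
pos 18: CAA -> Q; peptide=MLAPRKQ
pos 21: CAU -> H; peptide=MLAPRKQH
pos 24: GGG -> G; peptide=MLAPRKQHG
pos 27: UAG -> STOP

Answer: MLAPRKQHG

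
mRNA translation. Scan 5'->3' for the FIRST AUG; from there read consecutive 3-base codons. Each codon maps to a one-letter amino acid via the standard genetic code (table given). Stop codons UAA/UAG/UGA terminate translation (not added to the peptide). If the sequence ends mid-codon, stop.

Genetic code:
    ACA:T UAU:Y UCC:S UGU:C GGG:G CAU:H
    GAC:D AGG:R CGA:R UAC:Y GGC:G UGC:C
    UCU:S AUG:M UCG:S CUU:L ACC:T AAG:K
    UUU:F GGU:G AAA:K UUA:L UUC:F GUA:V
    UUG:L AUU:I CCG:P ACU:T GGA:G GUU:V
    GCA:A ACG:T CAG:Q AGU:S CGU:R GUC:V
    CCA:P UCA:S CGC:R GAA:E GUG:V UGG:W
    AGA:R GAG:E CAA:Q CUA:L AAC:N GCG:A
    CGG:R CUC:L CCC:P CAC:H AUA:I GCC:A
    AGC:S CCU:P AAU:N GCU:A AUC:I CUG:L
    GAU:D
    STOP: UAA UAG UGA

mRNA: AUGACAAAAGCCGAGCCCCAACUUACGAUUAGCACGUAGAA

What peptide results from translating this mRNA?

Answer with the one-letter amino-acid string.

Answer: MTKAEPQLTIST

Derivation:
start AUG at pos 0
pos 0: AUG -> M; peptide=M
pos 3: ACA -> T; peptide=MT
pos 6: AAA -> K; peptide=MTK
pos 9: GCC -> A; peptide=MTKA
pos 12: GAG -> E; peptide=MTKAE
pos 15: CCC -> P; peptide=MTKAEP
pos 18: CAA -> Q; peptide=MTKAEPQ
pos 21: CUU -> L; peptide=MTKAEPQL
pos 24: ACG -> T; peptide=MTKAEPQLT
pos 27: AUU -> I; peptide=MTKAEPQLTI
pos 30: AGC -> S; peptide=MTKAEPQLTIS
pos 33: ACG -> T; peptide=MTKAEPQLTIST
pos 36: UAG -> STOP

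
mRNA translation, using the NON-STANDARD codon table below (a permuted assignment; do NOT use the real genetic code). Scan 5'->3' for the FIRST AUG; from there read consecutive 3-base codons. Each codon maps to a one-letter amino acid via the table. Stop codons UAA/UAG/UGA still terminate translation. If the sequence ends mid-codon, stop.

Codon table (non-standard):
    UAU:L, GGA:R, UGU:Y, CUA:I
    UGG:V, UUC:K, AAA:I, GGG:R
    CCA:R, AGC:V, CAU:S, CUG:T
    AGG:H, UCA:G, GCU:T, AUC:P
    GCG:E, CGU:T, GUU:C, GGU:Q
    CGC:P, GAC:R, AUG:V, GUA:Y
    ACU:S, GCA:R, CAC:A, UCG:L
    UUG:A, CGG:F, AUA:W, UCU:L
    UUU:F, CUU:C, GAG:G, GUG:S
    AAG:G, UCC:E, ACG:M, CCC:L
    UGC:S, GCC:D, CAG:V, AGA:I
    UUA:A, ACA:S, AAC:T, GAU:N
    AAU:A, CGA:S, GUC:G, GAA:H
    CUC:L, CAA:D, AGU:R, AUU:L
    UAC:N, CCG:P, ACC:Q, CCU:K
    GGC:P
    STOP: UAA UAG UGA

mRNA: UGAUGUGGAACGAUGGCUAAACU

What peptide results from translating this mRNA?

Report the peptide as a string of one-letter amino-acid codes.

start AUG at pos 2
pos 2: AUG -> V; peptide=V
pos 5: UGG -> V; peptide=VV
pos 8: AAC -> T; peptide=VVT
pos 11: GAU -> N; peptide=VVTN
pos 14: GGC -> P; peptide=VVTNP
pos 17: UAA -> STOP

Answer: VVTNP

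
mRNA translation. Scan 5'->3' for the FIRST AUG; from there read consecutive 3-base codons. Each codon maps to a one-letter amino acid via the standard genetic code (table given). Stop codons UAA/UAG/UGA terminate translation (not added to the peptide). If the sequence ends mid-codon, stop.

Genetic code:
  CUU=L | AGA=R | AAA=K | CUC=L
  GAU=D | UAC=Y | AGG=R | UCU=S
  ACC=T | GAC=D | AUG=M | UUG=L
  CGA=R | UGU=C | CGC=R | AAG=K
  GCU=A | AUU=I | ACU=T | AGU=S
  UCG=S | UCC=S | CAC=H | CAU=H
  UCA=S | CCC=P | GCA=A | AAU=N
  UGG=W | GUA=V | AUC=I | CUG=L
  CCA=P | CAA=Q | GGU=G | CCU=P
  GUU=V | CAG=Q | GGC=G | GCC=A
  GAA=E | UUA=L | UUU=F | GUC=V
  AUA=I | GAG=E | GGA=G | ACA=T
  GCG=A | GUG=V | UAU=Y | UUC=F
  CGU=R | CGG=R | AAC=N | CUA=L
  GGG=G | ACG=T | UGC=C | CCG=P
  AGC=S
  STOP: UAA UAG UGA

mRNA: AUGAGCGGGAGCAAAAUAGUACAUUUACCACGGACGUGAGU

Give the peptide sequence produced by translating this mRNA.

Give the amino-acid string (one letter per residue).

start AUG at pos 0
pos 0: AUG -> M; peptide=M
pos 3: AGC -> S; peptide=MS
pos 6: GGG -> G; peptide=MSG
pos 9: AGC -> S; peptide=MSGS
pos 12: AAA -> K; peptide=MSGSK
pos 15: AUA -> I; peptide=MSGSKI
pos 18: GUA -> V; peptide=MSGSKIV
pos 21: CAU -> H; peptide=MSGSKIVH
pos 24: UUA -> L; peptide=MSGSKIVHL
pos 27: CCA -> P; peptide=MSGSKIVHLP
pos 30: CGG -> R; peptide=MSGSKIVHLPR
pos 33: ACG -> T; peptide=MSGSKIVHLPRT
pos 36: UGA -> STOP

Answer: MSGSKIVHLPRT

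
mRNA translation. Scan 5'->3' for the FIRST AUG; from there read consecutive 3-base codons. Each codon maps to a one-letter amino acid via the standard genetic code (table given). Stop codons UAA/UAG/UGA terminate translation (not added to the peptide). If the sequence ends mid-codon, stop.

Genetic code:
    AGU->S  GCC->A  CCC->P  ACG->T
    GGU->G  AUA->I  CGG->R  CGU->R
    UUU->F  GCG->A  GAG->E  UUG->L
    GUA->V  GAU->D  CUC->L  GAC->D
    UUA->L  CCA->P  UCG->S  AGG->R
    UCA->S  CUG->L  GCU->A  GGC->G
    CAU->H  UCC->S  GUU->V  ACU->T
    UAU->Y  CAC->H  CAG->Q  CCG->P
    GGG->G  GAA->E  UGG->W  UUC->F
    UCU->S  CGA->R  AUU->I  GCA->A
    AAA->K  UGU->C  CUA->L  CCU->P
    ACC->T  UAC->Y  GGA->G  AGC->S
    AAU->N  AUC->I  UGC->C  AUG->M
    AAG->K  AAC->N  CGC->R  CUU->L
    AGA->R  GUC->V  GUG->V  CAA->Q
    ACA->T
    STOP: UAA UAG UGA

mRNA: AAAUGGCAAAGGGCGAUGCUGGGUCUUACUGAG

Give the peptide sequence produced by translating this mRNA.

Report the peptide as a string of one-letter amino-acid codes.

Answer: MAKGDAGSY

Derivation:
start AUG at pos 2
pos 2: AUG -> M; peptide=M
pos 5: GCA -> A; peptide=MA
pos 8: AAG -> K; peptide=MAK
pos 11: GGC -> G; peptide=MAKG
pos 14: GAU -> D; peptide=MAKGD
pos 17: GCU -> A; peptide=MAKGDA
pos 20: GGG -> G; peptide=MAKGDAG
pos 23: UCU -> S; peptide=MAKGDAGS
pos 26: UAC -> Y; peptide=MAKGDAGSY
pos 29: UGA -> STOP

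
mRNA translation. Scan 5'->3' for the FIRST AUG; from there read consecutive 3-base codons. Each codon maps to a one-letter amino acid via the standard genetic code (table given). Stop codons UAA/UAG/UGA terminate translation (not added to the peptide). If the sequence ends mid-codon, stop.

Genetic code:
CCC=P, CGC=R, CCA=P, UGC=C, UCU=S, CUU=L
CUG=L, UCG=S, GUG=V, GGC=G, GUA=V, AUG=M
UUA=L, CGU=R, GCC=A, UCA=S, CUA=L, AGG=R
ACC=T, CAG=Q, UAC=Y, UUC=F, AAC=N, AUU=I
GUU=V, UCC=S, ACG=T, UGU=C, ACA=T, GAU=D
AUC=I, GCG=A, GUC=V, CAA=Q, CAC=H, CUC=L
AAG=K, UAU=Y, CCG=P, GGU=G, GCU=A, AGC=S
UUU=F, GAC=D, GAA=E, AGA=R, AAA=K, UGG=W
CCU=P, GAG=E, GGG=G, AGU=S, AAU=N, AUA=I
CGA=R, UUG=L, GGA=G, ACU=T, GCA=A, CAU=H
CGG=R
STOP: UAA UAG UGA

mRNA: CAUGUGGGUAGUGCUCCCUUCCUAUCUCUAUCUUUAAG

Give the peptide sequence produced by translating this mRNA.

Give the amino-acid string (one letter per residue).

start AUG at pos 1
pos 1: AUG -> M; peptide=M
pos 4: UGG -> W; peptide=MW
pos 7: GUA -> V; peptide=MWV
pos 10: GUG -> V; peptide=MWVV
pos 13: CUC -> L; peptide=MWVVL
pos 16: CCU -> P; peptide=MWVVLP
pos 19: UCC -> S; peptide=MWVVLPS
pos 22: UAU -> Y; peptide=MWVVLPSY
pos 25: CUC -> L; peptide=MWVVLPSYL
pos 28: UAU -> Y; peptide=MWVVLPSYLY
pos 31: CUU -> L; peptide=MWVVLPSYLYL
pos 34: UAA -> STOP

Answer: MWVVLPSYLYL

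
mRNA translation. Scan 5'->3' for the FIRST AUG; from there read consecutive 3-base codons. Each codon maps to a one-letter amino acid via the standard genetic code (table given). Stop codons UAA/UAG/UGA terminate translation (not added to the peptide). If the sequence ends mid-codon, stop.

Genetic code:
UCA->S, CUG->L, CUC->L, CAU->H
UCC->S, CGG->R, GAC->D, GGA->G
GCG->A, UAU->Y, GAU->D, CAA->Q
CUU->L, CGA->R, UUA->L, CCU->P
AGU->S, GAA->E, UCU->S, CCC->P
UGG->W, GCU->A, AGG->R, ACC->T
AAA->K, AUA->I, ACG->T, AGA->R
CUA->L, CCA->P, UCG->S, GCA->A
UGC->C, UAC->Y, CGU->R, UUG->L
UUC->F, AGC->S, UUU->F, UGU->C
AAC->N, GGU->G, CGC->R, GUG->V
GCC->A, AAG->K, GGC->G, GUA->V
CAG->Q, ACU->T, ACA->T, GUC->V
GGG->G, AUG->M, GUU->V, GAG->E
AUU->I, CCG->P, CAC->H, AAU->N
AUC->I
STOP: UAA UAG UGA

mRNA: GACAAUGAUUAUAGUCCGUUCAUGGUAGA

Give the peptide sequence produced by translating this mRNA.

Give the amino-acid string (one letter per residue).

start AUG at pos 4
pos 4: AUG -> M; peptide=M
pos 7: AUU -> I; peptide=MI
pos 10: AUA -> I; peptide=MII
pos 13: GUC -> V; peptide=MIIV
pos 16: CGU -> R; peptide=MIIVR
pos 19: UCA -> S; peptide=MIIVRS
pos 22: UGG -> W; peptide=MIIVRSW
pos 25: UAG -> STOP

Answer: MIIVRSW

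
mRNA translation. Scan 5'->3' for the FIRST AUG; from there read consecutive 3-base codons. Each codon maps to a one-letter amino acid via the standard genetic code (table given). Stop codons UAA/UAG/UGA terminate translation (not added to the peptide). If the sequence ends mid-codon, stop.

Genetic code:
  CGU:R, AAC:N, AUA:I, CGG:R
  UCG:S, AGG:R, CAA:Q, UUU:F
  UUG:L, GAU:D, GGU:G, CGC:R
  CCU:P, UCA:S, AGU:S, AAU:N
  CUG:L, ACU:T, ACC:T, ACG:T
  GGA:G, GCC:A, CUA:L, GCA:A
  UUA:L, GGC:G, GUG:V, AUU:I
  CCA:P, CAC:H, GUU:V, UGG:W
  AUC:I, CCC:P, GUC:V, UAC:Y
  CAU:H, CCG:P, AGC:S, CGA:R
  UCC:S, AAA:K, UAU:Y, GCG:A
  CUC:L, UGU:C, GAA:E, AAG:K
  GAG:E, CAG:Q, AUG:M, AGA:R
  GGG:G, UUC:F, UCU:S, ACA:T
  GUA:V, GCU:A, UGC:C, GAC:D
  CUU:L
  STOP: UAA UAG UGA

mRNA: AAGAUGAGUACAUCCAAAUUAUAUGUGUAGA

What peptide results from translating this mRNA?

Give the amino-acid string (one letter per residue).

start AUG at pos 3
pos 3: AUG -> M; peptide=M
pos 6: AGU -> S; peptide=MS
pos 9: ACA -> T; peptide=MST
pos 12: UCC -> S; peptide=MSTS
pos 15: AAA -> K; peptide=MSTSK
pos 18: UUA -> L; peptide=MSTSKL
pos 21: UAU -> Y; peptide=MSTSKLY
pos 24: GUG -> V; peptide=MSTSKLYV
pos 27: UAG -> STOP

Answer: MSTSKLYV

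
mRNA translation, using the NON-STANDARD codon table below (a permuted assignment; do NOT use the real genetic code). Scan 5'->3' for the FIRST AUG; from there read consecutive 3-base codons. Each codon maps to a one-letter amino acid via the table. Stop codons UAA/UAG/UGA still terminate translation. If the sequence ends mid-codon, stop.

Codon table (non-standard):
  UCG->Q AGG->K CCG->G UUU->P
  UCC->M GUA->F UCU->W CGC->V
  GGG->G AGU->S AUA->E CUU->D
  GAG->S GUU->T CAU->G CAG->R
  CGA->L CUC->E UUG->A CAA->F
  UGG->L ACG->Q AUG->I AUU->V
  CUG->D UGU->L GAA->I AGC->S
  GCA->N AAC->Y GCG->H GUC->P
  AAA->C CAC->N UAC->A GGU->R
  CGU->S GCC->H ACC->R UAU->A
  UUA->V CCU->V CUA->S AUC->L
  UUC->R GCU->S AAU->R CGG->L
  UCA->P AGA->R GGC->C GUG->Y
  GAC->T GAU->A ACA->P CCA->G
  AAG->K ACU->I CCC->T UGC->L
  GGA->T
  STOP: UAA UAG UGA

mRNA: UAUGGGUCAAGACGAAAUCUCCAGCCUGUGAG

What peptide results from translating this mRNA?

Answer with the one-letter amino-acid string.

start AUG at pos 1
pos 1: AUG -> I; peptide=I
pos 4: GGU -> R; peptide=IR
pos 7: CAA -> F; peptide=IRF
pos 10: GAC -> T; peptide=IRFT
pos 13: GAA -> I; peptide=IRFTI
pos 16: AUC -> L; peptide=IRFTIL
pos 19: UCC -> M; peptide=IRFTILM
pos 22: AGC -> S; peptide=IRFTILMS
pos 25: CUG -> D; peptide=IRFTILMSD
pos 28: UGA -> STOP

Answer: IRFTILMSD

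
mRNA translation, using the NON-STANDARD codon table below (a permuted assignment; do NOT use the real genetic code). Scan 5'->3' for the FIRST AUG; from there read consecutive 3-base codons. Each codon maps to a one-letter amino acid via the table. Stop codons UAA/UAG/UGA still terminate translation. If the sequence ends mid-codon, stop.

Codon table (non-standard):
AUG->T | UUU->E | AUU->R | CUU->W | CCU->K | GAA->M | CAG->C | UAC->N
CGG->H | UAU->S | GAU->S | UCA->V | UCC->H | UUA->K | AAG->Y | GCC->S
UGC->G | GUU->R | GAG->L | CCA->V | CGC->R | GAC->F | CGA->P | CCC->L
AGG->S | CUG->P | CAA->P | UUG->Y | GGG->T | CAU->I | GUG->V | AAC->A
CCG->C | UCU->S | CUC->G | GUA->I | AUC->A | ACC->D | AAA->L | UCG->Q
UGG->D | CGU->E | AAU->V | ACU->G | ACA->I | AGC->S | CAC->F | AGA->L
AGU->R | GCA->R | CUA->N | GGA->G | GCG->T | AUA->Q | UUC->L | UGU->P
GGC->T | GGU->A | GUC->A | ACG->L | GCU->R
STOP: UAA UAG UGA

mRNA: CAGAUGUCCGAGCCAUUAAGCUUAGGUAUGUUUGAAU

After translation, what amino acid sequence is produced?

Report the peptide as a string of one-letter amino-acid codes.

start AUG at pos 3
pos 3: AUG -> T; peptide=T
pos 6: UCC -> H; peptide=TH
pos 9: GAG -> L; peptide=THL
pos 12: CCA -> V; peptide=THLV
pos 15: UUA -> K; peptide=THLVK
pos 18: AGC -> S; peptide=THLVKS
pos 21: UUA -> K; peptide=THLVKSK
pos 24: GGU -> A; peptide=THLVKSKA
pos 27: AUG -> T; peptide=THLVKSKAT
pos 30: UUU -> E; peptide=THLVKSKATE
pos 33: GAA -> M; peptide=THLVKSKATEM
pos 36: only 1 nt remain (<3), stop (end of mRNA)

Answer: THLVKSKATEM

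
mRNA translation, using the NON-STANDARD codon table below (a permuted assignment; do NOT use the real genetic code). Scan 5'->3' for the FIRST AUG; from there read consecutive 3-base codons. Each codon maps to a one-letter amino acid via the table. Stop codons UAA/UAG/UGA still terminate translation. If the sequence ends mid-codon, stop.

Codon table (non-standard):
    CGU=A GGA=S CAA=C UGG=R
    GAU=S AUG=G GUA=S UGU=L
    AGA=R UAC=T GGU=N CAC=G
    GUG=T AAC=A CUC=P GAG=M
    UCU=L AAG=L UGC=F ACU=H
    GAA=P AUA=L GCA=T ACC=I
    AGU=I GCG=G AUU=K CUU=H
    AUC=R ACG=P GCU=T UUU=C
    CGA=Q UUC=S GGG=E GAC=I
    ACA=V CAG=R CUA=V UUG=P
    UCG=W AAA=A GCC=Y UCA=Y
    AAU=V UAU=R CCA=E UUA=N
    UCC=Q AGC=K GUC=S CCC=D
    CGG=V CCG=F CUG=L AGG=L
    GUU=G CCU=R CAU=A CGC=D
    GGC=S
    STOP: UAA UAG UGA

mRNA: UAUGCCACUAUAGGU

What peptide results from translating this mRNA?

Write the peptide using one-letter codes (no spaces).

start AUG at pos 1
pos 1: AUG -> G; peptide=G
pos 4: CCA -> E; peptide=GE
pos 7: CUA -> V; peptide=GEV
pos 10: UAG -> STOP

Answer: GEV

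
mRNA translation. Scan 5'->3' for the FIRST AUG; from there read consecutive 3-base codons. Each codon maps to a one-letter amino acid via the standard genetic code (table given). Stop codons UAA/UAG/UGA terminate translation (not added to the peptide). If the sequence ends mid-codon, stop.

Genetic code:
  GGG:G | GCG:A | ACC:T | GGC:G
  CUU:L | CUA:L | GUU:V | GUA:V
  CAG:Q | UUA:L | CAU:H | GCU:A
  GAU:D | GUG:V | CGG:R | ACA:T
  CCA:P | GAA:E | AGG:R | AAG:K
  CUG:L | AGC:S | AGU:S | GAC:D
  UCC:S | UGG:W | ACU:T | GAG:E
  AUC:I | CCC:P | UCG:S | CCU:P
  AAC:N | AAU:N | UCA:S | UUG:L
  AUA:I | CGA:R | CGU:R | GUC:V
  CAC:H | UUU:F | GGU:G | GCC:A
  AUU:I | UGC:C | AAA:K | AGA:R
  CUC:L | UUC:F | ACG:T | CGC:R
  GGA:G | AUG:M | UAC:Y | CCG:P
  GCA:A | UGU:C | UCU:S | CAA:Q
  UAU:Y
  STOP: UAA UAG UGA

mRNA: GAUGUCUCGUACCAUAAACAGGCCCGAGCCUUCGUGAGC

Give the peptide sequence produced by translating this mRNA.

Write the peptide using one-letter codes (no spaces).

Answer: MSRTINRPEPS

Derivation:
start AUG at pos 1
pos 1: AUG -> M; peptide=M
pos 4: UCU -> S; peptide=MS
pos 7: CGU -> R; peptide=MSR
pos 10: ACC -> T; peptide=MSRT
pos 13: AUA -> I; peptide=MSRTI
pos 16: AAC -> N; peptide=MSRTIN
pos 19: AGG -> R; peptide=MSRTINR
pos 22: CCC -> P; peptide=MSRTINRP
pos 25: GAG -> E; peptide=MSRTINRPE
pos 28: CCU -> P; peptide=MSRTINRPEP
pos 31: UCG -> S; peptide=MSRTINRPEPS
pos 34: UGA -> STOP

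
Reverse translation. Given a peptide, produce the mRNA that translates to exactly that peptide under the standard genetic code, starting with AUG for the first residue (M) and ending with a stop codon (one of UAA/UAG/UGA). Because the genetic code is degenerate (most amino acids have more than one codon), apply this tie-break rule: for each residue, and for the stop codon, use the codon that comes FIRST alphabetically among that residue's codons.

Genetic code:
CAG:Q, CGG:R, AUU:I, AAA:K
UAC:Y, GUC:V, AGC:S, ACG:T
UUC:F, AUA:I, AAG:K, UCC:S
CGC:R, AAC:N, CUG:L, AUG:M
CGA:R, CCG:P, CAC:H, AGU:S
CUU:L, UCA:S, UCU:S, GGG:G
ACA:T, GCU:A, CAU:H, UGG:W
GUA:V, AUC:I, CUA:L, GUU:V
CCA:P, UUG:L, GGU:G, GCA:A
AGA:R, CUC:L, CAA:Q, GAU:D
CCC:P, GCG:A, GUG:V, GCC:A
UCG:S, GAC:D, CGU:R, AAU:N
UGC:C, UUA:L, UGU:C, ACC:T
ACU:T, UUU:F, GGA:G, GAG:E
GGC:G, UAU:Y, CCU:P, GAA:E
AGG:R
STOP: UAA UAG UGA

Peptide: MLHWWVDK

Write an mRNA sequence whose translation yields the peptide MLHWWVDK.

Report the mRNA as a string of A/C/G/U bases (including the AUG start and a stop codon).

residue 1: M -> AUG (start codon)
residue 2: L codons sorted = CUA,CUC,CUG,CUU,UUA,UUG -> pick first = CUA
residue 3: H codons sorted = CAC,CAU -> pick first = CAC
residue 4: W -> UGG (only codon)
residue 5: W -> UGG (only codon)
residue 6: V codons sorted = GUA,GUC,GUG,GUU -> pick first = GUA
residue 7: D codons sorted = GAC,GAU -> pick first = GAC
residue 8: K codons sorted = AAA,AAG -> pick first = AAA
terminator: stop codons sorted = UAA,UAG,UGA -> pick first = UAA

Answer: mRNA: AUGCUACACUGGUGGGUAGACAAAUAA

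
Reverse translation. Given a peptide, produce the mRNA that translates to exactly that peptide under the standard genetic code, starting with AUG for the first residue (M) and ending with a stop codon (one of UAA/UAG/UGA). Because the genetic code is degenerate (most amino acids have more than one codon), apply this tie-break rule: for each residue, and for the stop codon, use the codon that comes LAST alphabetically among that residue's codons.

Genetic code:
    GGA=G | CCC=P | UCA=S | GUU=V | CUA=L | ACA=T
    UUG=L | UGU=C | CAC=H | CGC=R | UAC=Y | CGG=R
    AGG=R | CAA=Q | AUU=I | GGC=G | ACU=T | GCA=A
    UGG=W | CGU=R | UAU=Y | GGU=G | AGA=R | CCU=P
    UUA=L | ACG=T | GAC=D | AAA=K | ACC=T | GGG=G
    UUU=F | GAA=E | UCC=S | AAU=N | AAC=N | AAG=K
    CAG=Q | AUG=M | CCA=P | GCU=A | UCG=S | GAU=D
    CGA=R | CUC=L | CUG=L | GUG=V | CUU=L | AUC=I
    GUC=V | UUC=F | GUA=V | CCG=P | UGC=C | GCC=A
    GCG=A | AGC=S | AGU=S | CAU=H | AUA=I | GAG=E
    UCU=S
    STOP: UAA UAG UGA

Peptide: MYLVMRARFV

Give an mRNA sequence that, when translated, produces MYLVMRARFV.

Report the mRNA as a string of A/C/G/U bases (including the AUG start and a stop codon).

Answer: mRNA: AUGUAUUUGGUUAUGCGUGCUCGUUUUGUUUGA

Derivation:
residue 1: M -> AUG (start codon)
residue 2: Y codons sorted = UAC,UAU -> pick last = UAU
residue 3: L codons sorted = CUA,CUC,CUG,CUU,UUA,UUG -> pick last = UUG
residue 4: V codons sorted = GUA,GUC,GUG,GUU -> pick last = GUU
residue 5: M -> AUG (only codon)
residue 6: R codons sorted = AGA,AGG,CGA,CGC,CGG,CGU -> pick last = CGU
residue 7: A codons sorted = GCA,GCC,GCG,GCU -> pick last = GCU
residue 8: R codons sorted = AGA,AGG,CGA,CGC,CGG,CGU -> pick last = CGU
residue 9: F codons sorted = UUC,UUU -> pick last = UUU
residue 10: V codons sorted = GUA,GUC,GUG,GUU -> pick last = GUU
terminator: stop codons sorted = UAA,UAG,UGA -> pick last = UGA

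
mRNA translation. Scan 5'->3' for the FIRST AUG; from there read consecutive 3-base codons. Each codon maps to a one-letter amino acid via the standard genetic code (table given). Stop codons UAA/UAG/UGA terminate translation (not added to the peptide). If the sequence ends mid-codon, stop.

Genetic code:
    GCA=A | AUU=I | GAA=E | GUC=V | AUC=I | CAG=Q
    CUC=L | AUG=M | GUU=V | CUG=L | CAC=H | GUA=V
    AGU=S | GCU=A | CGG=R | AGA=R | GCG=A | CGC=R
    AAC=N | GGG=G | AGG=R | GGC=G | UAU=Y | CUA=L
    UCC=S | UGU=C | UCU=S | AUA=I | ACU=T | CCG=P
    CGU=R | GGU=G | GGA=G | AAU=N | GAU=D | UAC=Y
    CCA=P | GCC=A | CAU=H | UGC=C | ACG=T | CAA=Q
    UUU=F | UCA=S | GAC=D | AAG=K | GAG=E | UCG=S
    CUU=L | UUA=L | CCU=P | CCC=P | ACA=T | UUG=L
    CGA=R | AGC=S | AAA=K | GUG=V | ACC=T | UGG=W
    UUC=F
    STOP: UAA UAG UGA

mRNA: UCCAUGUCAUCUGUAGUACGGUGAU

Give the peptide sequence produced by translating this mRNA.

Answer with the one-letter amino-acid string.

start AUG at pos 3
pos 3: AUG -> M; peptide=M
pos 6: UCA -> S; peptide=MS
pos 9: UCU -> S; peptide=MSS
pos 12: GUA -> V; peptide=MSSV
pos 15: GUA -> V; peptide=MSSVV
pos 18: CGG -> R; peptide=MSSVVR
pos 21: UGA -> STOP

Answer: MSSVVR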